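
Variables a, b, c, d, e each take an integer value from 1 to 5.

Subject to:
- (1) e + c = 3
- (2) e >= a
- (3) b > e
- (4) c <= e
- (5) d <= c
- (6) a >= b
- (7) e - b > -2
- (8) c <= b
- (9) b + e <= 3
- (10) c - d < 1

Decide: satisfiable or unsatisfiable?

Constraints 2, 3, and 6 give b ≤ a, a ≤ e, e < b. Chaining: b ≤ a ≤ e < b, which forces b < b — impossible.

Unsatisfiable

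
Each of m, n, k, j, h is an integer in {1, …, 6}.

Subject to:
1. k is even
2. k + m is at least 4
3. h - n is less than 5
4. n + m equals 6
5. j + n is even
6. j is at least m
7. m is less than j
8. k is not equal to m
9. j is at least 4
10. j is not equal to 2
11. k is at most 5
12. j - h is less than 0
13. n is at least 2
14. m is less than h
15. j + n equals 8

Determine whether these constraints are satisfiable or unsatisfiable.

Satisfiable

Try m = 3, n = 3, k = 2, j = 5, h = 6.
Check constraint 2: k + m = 5; constraint 3: h - n = 3. The remaining constraints are straightforward to verify.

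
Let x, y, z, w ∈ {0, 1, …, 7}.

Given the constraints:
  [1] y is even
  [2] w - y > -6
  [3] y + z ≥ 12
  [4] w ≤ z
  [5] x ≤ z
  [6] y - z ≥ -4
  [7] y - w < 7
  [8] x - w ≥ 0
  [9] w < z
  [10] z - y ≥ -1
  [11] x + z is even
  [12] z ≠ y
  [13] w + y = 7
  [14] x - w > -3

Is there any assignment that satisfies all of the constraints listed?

Satisfiable

Take x = 1, y = 6, z = 7, w = 1. Then constraint 2: w - y = -5; constraint 3: y + z = 13; constraint 6: y - z = -1, and every other listed constraint is also met.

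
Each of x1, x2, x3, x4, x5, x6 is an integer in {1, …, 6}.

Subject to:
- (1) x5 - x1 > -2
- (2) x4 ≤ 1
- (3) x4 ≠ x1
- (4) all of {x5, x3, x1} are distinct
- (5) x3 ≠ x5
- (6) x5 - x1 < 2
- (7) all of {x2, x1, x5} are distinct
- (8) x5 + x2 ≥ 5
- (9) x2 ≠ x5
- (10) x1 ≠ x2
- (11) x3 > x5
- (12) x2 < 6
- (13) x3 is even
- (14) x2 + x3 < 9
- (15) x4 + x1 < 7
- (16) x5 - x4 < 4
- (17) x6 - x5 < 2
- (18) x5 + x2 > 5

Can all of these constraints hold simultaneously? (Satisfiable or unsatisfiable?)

Setting (x1, x2, x3, x4, x5, x6) = (3, 4, 4, 1, 2, 1) satisfies everything: constraint 1: x5 - x1 = -1; constraint 6: x5 - x1 = -1; constraint 8: x5 + x2 = 6, and the others follow.

Satisfiable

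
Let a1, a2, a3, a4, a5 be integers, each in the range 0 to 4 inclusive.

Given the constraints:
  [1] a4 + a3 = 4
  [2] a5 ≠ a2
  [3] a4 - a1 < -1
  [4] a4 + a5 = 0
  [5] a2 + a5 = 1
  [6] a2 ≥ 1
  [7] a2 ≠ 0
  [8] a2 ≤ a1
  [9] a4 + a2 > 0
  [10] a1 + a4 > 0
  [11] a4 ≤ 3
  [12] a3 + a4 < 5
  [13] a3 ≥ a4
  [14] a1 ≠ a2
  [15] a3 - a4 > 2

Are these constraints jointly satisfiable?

Try a1 = 2, a2 = 1, a3 = 4, a4 = 0, a5 = 0.
Check constraint 1: a4 + a3 = 4; constraint 3: a4 - a1 = -2. The remaining constraints are straightforward to verify.

Satisfiable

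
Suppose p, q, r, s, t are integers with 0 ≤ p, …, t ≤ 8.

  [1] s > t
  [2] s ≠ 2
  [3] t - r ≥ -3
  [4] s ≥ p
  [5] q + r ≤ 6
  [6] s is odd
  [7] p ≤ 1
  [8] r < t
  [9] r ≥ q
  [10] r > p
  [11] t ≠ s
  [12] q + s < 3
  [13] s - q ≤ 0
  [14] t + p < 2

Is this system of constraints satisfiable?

Unsatisfiable

Constraints 1, 8, 9, and 13 give q ≤ r, r < t, t < s, s ≤ q. Chaining: q ≤ r < t < s ≤ q, which forces q < q — impossible.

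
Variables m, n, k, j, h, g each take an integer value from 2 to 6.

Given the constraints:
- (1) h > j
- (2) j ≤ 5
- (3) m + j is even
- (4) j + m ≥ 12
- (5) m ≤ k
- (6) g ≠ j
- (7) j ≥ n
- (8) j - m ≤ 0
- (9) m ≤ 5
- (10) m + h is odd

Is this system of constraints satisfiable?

Unsatisfiable

From constraint 2: j ≤ 5. From constraint 9: m ≤ 5. Hence j + m ≤ 10. But constraint 4 requires j + m ≥ 12, and 12 > 10. Contradiction.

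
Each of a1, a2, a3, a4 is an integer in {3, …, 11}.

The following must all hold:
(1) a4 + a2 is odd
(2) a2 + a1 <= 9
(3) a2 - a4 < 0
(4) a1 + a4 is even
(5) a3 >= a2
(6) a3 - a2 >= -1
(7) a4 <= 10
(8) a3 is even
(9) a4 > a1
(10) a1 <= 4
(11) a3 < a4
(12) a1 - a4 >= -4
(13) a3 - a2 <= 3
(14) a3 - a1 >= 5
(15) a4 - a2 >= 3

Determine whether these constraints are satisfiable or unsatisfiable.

Constraints 12, 13, 14, and 15 give a2 − a3 ≥ -3, a3 − a1 ≥ 5, a1 − a4 ≥ -4, a4 − a2 ≥ 3.
Adding all 4 inequalities: the left sides telescope to 0, and the right sides sum to (-3) + 5 + (-4) + 3 = 1. So 0 ≥ 1, which is false.

Unsatisfiable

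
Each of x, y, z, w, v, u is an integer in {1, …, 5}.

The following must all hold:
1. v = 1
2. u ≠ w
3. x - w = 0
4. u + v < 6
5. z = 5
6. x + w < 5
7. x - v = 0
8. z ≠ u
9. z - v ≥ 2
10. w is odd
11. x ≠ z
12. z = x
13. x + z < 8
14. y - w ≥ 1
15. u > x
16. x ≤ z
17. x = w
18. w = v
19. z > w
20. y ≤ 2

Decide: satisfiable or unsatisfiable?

Constraint 5 fixes z = 5 and constraint 1 fixes v = 1. Constraints 12, 17, and 18 give z = x = w = v, so z = v. But 5 ≠ 1 — contradiction.

Unsatisfiable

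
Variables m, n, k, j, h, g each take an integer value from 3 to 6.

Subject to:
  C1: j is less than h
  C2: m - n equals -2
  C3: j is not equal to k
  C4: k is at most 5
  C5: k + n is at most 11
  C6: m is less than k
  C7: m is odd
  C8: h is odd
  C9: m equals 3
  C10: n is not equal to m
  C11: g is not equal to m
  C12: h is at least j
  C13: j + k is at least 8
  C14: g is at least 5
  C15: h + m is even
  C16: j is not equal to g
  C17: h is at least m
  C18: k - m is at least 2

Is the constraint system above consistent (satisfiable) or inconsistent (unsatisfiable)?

One satisfying assignment is m = 3, n = 5, k = 5, j = 3, h = 5, g = 6.
For the less obvious constraints — constraint 2: m - n = -2; constraint 5: k + n = 10; constraint 13: j + k = 8 — and the others hold by inspection.

Satisfiable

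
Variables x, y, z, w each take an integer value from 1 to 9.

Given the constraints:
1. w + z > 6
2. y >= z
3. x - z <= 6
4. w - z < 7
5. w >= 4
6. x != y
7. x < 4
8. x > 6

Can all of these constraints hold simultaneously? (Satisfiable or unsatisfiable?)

Unsatisfiable

From constraint 8: x ≥ 7. From constraint 7: x ≤ 3. But 3 < 7, so no value of x works.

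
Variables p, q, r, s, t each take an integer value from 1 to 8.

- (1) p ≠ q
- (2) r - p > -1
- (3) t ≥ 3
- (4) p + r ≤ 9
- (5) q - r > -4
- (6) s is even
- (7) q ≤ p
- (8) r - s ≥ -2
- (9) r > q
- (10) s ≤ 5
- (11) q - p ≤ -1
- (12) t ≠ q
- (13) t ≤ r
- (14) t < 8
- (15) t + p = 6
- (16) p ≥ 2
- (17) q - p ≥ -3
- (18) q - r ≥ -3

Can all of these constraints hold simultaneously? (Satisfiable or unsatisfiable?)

Satisfiable

Setting (p, q, r, s, t) = (3, 1, 4, 4, 3) satisfies everything: constraint 2: r - p = 1; constraint 4: p + r = 7; constraint 5: q - r = -3, and the others follow.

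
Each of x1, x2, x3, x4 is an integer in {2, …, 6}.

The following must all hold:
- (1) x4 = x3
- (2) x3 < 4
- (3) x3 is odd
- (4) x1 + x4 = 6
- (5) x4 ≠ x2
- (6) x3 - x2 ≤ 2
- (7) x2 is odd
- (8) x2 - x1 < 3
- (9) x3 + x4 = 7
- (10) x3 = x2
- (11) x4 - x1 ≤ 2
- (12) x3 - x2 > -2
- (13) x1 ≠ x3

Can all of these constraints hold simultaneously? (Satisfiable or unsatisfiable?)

Unsatisfiable

From constraints 1 and 10, x4 = x3 = x2, so x4 = x2. But constraint 5 says x4 ≠ x2. Contradiction.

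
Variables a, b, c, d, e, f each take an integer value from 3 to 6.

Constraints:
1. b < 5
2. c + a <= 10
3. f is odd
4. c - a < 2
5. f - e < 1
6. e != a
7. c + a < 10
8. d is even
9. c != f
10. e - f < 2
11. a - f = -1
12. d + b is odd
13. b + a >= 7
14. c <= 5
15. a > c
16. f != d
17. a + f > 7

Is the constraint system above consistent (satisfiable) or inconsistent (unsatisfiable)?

Satisfiable

Try a = 4, b = 3, c = 3, d = 4, e = 6, f = 5.
Check constraint 2: c + a = 7; constraint 4: c - a = -1. The remaining constraints are straightforward to verify.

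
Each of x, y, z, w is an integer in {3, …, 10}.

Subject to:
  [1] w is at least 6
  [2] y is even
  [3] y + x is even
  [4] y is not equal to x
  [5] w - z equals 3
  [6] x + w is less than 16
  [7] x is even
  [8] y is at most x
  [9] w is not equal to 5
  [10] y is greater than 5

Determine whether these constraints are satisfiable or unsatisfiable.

Satisfiable

Take x = 8, y = 6, z = 4, w = 7. Then constraint 5: w - z = 3; constraint 6: x + w = 15, and every other listed constraint is also met.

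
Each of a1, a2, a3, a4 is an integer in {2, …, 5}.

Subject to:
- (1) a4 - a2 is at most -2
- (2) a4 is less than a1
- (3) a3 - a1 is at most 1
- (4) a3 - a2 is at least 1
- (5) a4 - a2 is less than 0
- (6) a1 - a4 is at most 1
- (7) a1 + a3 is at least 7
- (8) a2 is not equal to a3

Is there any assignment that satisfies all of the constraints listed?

Constraints 1, 3, 4, and 6 give a2 − a4 ≥ 2, a4 − a1 ≥ -1, a1 − a3 ≥ -1, a3 − a2 ≥ 1.
Adding all 4 inequalities: the left sides telescope to 0, and the right sides sum to 2 + (-1) + (-1) + 1 = 1. So 0 ≥ 1, which is false.

Unsatisfiable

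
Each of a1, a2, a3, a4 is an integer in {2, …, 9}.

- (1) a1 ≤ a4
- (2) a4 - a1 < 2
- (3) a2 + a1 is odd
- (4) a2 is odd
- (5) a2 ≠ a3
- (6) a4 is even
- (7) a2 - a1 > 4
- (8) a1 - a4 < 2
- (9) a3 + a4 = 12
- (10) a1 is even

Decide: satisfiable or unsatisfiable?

Satisfiable

Setting (a1, a2, a3, a4) = (4, 9, 8, 4) satisfies everything: constraint 2: a4 - a1 = 0; constraint 7: a2 - a1 = 5; constraint 8: a1 - a4 = 0, and the others follow.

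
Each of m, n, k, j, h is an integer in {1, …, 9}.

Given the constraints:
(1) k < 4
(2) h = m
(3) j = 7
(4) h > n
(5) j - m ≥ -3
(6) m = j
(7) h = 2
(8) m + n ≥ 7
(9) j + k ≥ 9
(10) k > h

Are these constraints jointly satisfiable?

Unsatisfiable

Constraint 7 fixes h = 2 and constraint 3 fixes j = 7. Constraints 2 and 6 give h = m = j, so h = j. But 2 ≠ 7 — contradiction.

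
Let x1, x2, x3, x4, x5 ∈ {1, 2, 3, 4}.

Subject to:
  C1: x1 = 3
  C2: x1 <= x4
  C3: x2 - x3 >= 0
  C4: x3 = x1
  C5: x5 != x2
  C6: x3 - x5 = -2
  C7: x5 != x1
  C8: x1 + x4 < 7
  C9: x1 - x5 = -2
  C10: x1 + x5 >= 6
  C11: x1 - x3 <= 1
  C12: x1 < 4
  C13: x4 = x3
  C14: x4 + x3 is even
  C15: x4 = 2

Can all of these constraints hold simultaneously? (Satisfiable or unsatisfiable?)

Unsatisfiable

Constraint 15 fixes x4 = 2 and constraint 1 fixes x1 = 3. Constraints 4 and 13 give x4 = x3 = x1, so x4 = x1. But 2 ≠ 3 — contradiction.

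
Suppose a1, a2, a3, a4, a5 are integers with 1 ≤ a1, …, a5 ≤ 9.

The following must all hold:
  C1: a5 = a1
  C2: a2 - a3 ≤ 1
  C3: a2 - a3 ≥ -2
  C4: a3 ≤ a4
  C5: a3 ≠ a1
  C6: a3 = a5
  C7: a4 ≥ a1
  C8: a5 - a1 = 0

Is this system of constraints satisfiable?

Unsatisfiable

From constraints 1 and 6, a3 = a5 = a1, so a3 = a1. But constraint 5 says a3 ≠ a1. Contradiction.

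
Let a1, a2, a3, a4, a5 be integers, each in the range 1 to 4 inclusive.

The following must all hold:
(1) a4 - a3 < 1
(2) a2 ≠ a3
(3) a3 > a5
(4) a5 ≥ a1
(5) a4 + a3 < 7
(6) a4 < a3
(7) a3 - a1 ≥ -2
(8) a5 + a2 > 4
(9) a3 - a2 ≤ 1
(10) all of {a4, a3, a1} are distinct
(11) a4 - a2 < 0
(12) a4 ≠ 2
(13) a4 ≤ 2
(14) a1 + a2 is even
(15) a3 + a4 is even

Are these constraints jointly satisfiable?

The assignment a1 = 2, a2 = 4, a3 = 3, a4 = 1, a5 = 2 works:
  constraint 1 holds since a4 - a3 = -2.
  constraint 5 holds since a4 + a3 = 4.
The rest check out directly.

Satisfiable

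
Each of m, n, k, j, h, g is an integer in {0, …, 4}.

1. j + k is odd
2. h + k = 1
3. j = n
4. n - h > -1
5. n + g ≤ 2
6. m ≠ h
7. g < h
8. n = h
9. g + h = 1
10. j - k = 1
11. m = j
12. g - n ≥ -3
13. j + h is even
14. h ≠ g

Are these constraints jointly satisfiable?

From constraints 3, 8, and 11, m = j = n = h, so m = h. But constraint 6 says m ≠ h. Contradiction.

Unsatisfiable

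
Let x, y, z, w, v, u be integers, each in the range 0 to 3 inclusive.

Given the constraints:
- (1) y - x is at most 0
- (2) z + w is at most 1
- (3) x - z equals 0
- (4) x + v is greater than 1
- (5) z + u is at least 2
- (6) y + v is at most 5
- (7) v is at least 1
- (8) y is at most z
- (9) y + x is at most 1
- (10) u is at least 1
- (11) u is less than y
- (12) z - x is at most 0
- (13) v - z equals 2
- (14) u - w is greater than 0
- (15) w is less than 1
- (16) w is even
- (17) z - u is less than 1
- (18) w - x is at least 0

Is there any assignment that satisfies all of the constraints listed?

Constraints 1, 11, 14, and 18 give u < y, y ≤ x, x ≤ w, w < u. Chaining: u < y ≤ x ≤ w < u, which forces u < u — impossible.

Unsatisfiable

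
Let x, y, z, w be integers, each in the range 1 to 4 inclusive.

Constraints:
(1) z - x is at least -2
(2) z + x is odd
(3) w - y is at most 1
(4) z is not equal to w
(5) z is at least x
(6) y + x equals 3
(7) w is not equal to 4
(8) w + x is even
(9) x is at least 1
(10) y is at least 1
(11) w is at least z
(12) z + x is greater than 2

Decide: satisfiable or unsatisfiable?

One satisfying assignment is x = 1, y = 2, z = 2, w = 3.
For the less obvious constraints — constraint 1: z - x = 1; constraint 3: w - y = 1 — and the others hold by inspection.

Satisfiable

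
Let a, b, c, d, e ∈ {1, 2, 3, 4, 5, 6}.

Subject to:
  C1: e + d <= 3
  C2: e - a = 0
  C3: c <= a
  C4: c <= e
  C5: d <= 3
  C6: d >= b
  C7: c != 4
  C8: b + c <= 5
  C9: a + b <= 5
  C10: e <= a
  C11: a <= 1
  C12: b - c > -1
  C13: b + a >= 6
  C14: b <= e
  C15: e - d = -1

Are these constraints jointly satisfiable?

From constraints 5 and 6: b ≤ d ≤ 3. From constraint 11: a ≤ 1. Hence b + a ≤ 4. But constraint 13 requires b + a ≥ 6, and 6 > 4. Contradiction.

Unsatisfiable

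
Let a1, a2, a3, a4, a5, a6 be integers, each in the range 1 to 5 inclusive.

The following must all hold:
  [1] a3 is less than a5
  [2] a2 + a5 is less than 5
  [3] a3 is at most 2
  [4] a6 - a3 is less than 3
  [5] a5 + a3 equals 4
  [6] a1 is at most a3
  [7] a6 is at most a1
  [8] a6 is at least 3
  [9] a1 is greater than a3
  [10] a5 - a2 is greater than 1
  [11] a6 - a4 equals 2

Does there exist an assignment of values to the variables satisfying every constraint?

From constraints 7 and 8: a1 ≥ a6 and a6 ≥ 3, so a1 ≥ 3. From constraints 3 and 6: a1 ≤ a3 and a3 ≤ 2, so a1 ≤ 2. But 2 < 3, so no value of a1 works.

Unsatisfiable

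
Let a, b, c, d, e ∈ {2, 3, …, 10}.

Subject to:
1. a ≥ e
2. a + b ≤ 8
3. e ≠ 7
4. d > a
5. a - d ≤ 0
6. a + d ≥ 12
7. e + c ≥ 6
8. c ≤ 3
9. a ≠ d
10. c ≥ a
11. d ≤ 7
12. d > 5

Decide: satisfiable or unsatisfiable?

Unsatisfiable

From constraints 8 and 10: a ≤ c ≤ 3. From constraint 11: d ≤ 7. Hence a + d ≤ 10. But constraint 6 requires a + d ≥ 12, and 12 > 10. Contradiction.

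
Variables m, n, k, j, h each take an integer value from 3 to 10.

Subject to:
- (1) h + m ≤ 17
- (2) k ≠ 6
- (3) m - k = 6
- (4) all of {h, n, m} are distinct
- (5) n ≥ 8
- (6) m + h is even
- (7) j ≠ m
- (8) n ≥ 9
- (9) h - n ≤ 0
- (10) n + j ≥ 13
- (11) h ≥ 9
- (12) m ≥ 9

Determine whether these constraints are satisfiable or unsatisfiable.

Unsatisfiable

Constraints 8, 11, and 12 confine each of h, n, m to the 2 values {9, 10} (the domain already gives each ≤ 10).
Constraint 4 requires all 3 of them to be distinct, but only 2 values are available — impossible by the pigeonhole principle.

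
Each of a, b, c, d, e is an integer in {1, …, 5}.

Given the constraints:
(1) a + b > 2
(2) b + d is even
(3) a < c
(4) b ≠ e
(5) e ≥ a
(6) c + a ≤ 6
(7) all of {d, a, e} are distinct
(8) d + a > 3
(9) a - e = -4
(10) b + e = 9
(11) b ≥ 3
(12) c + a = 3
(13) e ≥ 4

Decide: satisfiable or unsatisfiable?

Satisfiable

One satisfying assignment is a = 1, b = 4, c = 2, d = 4, e = 5.
For the less obvious constraints — constraint 1: a + b = 5; constraint 6: c + a = 3 — and the others hold by inspection.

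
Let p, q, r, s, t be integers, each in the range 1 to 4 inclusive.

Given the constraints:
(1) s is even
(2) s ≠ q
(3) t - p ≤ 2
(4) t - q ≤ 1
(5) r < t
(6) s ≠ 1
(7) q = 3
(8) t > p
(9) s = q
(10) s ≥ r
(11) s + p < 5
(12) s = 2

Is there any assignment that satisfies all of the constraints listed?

Unsatisfiable

Constraint 12 fixes s = 2 and constraint 7 fixes q = 3, but constraint 9 requires s = q. Since 2 ≠ 3, contradiction.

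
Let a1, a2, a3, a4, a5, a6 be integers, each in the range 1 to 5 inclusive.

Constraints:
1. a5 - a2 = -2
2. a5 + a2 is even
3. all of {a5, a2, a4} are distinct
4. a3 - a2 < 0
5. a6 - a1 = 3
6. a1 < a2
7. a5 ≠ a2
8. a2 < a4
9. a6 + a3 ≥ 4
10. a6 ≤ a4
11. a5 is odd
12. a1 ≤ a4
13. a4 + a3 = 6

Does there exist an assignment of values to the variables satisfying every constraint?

Take a1 = 1, a2 = 3, a3 = 2, a4 = 4, a5 = 1, a6 = 4. Then constraint 1: a5 - a2 = -2; constraint 4: a3 - a2 = -1; constraint 5: a6 - a1 = 3, and every other listed constraint is also met.

Satisfiable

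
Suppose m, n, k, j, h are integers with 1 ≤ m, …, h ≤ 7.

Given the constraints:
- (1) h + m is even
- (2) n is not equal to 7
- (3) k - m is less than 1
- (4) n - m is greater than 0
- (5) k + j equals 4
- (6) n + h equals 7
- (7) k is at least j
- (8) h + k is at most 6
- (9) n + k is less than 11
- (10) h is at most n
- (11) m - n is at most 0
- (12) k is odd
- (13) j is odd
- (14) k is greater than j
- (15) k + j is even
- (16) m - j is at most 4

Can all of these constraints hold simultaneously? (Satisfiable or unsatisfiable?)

Take m = 5, n = 6, k = 3, j = 1, h = 1. Then constraint 3: k - m = -2; constraint 4: n - m = 1; constraint 5: k + j = 4, and every other listed constraint is also met.

Satisfiable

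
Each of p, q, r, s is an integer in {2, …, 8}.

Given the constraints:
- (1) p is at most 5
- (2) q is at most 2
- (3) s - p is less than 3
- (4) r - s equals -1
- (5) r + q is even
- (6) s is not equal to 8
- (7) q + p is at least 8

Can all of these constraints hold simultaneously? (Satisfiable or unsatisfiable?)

Unsatisfiable

From constraint 2: q ≤ 2. From constraint 1: p ≤ 5. Hence q + p ≤ 7. But constraint 7 requires q + p ≥ 8, and 8 > 7. Contradiction.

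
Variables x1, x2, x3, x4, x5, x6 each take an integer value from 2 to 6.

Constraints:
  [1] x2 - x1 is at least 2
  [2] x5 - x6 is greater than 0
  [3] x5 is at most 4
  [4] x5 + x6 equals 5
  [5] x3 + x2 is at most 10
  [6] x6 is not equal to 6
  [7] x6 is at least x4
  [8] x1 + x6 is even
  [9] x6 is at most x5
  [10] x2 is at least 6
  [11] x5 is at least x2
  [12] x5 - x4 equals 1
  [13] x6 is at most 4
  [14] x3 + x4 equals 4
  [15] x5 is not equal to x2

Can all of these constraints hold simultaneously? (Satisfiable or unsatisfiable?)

From constraint 10: x2 ≥ 6. From constraints 3 and 11: x2 ≤ x5 and x5 ≤ 4, so x2 ≤ 4. But 4 < 6, so no value of x2 works.

Unsatisfiable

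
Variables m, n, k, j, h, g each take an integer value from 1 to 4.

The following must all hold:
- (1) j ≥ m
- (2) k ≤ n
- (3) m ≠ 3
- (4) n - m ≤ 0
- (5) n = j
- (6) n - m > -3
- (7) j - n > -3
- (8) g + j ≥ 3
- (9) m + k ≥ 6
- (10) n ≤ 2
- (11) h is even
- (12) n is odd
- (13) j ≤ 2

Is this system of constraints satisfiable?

From constraints 1 and 13: m ≤ j ≤ 2. From constraints 2 and 10: k ≤ n ≤ 2. Hence m + k ≤ 4. But constraint 9 requires m + k ≥ 6, and 6 > 4. Contradiction.

Unsatisfiable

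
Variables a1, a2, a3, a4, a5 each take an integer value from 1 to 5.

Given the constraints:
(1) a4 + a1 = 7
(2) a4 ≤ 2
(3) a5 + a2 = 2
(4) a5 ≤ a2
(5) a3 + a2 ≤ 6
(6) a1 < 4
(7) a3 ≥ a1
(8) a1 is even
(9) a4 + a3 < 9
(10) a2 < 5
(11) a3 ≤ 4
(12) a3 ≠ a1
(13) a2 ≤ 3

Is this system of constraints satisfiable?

Unsatisfiable

From constraint 2: a4 ≤ 2. From constraints 7 and 11: a1 ≤ a3 ≤ 4. Hence a4 + a1 ≤ 6. But constraint 1 requires a4 + a1 = 7, and 7 > 6. Contradiction.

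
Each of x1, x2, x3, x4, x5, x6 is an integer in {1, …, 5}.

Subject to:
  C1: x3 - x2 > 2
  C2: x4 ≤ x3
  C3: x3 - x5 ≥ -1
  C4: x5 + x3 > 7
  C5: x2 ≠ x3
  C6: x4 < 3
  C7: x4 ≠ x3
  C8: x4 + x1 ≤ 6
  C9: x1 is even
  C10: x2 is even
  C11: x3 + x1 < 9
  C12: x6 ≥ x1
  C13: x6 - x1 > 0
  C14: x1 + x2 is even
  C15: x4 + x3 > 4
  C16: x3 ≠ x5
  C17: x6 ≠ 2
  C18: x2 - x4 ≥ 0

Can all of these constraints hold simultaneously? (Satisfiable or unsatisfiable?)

Try x1 = 2, x2 = 2, x3 = 5, x4 = 1, x5 = 3, x6 = 5.
Check constraint 1: x3 - x2 = 3; constraint 3: x3 - x5 = 2. The remaining constraints are straightforward to verify.

Satisfiable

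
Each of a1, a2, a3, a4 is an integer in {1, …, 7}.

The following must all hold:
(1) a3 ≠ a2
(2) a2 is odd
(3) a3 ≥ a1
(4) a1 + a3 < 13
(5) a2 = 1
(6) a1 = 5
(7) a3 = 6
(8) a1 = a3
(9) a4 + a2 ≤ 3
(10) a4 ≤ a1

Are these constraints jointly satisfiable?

Constraint 6 fixes a1 = 5 and constraint 7 fixes a3 = 6, but constraint 8 requires a1 = a3. Since 5 ≠ 6, contradiction.

Unsatisfiable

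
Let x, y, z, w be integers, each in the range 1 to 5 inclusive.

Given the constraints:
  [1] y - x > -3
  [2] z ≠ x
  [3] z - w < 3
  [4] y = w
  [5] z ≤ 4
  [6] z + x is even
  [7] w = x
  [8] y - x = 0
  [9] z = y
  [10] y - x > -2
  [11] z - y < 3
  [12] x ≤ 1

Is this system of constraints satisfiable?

From constraints 4, 7, and 9, z = y = w = x, so z = x. But constraint 2 says z ≠ x. Contradiction.

Unsatisfiable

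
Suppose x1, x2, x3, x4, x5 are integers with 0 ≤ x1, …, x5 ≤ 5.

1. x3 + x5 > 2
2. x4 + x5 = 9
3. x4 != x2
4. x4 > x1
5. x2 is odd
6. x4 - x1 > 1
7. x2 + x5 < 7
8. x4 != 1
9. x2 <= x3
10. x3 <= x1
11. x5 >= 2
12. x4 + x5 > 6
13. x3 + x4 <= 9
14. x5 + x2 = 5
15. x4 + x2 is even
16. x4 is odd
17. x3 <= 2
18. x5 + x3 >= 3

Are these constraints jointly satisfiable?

The assignment x1 = 1, x2 = 1, x3 = 1, x4 = 5, x5 = 4 works:
  constraint 1 holds since x3 + x5 = 5.
  constraint 2 holds since x4 + x5 = 9.
  constraint 6 holds since x4 - x1 = 4.
The rest check out directly.

Satisfiable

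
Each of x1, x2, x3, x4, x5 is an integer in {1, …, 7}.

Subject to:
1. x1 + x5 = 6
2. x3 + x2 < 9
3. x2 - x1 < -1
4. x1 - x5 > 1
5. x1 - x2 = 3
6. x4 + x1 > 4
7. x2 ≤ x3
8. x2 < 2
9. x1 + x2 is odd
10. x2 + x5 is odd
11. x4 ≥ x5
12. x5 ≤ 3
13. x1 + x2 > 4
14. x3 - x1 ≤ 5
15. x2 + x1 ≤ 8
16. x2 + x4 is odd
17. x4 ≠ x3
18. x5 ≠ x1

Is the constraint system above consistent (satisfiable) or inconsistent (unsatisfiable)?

Take x1 = 4, x2 = 1, x3 = 6, x4 = 2, x5 = 2. Then constraint 1: x1 + x5 = 6; constraint 2: x3 + x2 = 7; constraint 3: x2 - x1 = -3, and every other listed constraint is also met.

Satisfiable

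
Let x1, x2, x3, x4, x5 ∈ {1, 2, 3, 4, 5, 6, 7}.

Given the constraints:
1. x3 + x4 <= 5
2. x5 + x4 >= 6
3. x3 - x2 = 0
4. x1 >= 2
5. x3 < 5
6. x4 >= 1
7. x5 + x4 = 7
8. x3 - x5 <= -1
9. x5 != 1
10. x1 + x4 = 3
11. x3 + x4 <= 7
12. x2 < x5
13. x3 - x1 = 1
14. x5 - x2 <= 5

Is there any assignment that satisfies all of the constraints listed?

One satisfying assignment is x1 = 2, x2 = 3, x3 = 3, x4 = 1, x5 = 6.
For the less obvious constraints — constraint 1: x3 + x4 = 4; constraint 2: x5 + x4 = 7; constraint 3: x3 - x2 = 0 — and the others hold by inspection.

Satisfiable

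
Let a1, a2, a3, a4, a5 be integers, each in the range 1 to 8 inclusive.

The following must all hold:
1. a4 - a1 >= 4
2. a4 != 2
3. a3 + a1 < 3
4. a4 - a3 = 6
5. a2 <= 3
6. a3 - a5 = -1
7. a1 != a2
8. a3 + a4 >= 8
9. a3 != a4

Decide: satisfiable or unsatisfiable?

Satisfiable

Try a1 = 1, a2 = 2, a3 = 1, a4 = 7, a5 = 2.
Check constraint 1: a4 - a1 = 6; constraint 3: a3 + a1 = 2. The remaining constraints are straightforward to verify.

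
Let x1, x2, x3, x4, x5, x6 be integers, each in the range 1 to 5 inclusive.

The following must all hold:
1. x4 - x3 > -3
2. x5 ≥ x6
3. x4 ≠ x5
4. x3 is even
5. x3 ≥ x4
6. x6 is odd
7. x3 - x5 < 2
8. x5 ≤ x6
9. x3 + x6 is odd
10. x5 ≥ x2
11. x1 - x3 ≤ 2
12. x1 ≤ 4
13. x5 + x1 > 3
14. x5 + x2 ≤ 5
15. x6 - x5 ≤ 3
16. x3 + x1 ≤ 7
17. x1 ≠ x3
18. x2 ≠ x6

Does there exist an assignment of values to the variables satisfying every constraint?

Satisfiable

Try x1 = 3, x2 = 2, x3 = 4, x4 = 2, x5 = 3, x6 = 3.
Check constraint 1: x4 - x3 = -2; constraint 7: x3 - x5 = 1; constraint 11: x1 - x3 = -1. The remaining constraints are straightforward to verify.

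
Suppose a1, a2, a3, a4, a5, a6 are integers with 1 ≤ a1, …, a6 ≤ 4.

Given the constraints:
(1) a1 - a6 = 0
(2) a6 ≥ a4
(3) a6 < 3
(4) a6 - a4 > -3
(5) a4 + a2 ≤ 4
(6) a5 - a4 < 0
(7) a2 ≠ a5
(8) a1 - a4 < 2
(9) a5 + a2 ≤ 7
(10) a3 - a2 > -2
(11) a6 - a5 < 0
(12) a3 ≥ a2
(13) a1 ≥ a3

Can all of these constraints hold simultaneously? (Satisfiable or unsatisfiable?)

Unsatisfiable

Constraints 2, 6, and 11 give a5 < a4, a4 ≤ a6, a6 < a5. Chaining: a5 < a4 ≤ a6 < a5, which forces a5 < a5 — impossible.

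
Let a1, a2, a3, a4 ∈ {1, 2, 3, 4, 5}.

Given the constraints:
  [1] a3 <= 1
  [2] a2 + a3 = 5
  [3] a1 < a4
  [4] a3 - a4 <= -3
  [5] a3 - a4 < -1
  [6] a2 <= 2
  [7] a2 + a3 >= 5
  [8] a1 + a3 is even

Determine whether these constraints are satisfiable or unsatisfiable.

Unsatisfiable

From constraint 6: a2 ≤ 2. From constraint 1: a3 ≤ 1. Hence a2 + a3 ≤ 3. But constraint 2 requires a2 + a3 = 5, and 5 > 3. Contradiction.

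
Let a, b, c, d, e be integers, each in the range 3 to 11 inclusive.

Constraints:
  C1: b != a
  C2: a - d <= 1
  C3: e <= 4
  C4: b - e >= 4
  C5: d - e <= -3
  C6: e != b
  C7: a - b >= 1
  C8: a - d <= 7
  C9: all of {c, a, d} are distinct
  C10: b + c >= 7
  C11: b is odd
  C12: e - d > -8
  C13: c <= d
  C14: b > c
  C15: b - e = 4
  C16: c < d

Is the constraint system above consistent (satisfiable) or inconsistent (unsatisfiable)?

Constraints 4, 5, 7, and 8 give d − a ≥ -7, a − b ≥ 1, b − e ≥ 4, e − d ≥ 3.
Adding all 4 inequalities: the left sides telescope to 0, and the right sides sum to (-7) + 1 + 4 + 3 = 1. So 0 ≥ 1, which is false.

Unsatisfiable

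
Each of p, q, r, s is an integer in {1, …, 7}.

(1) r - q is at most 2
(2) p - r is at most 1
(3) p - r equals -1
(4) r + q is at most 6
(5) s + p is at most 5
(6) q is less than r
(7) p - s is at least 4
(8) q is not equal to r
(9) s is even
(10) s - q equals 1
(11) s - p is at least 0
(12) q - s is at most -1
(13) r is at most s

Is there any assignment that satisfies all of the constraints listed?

Unsatisfiable

Constraints 1, 2, 7, and 12 give r − p ≥ -1, p − s ≥ 4, s − q ≥ 1, q − r ≥ -2.
Adding all 4 inequalities: the left sides telescope to 0, and the right sides sum to (-1) + 4 + 1 + (-2) = 2. So 0 ≥ 2, which is false.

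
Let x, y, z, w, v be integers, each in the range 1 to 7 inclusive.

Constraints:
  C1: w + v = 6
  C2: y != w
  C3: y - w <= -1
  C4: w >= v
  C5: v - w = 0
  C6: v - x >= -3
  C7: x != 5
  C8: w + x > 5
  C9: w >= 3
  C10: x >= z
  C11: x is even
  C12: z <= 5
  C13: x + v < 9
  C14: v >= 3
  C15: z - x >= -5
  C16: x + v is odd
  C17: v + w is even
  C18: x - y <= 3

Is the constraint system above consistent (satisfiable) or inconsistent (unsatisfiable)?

One satisfying assignment is x = 4, y = 2, z = 2, w = 3, v = 3.
For the less obvious constraints — constraint 1: w + v = 6; constraint 3: y - w = -1 — and the others hold by inspection.

Satisfiable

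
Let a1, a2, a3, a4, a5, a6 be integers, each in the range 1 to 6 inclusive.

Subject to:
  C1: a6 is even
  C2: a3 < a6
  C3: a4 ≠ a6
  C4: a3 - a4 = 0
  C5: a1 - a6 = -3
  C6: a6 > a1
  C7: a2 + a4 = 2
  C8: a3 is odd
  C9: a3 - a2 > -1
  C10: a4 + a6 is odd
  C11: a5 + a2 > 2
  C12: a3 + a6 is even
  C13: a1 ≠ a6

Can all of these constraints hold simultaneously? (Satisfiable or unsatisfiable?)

Unsatisfiable

Constraint 8 makes a3 odd and constraint 1 makes a6 even, so a3 + a6 must be odd. Constraint 12 says a3 + a6 is even — contradiction.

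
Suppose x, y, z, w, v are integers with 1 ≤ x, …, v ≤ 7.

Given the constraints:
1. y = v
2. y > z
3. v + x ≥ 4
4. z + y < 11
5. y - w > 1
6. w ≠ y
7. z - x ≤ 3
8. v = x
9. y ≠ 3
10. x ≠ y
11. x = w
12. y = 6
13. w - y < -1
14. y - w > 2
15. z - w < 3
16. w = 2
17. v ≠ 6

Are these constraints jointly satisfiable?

Unsatisfiable

Constraint 12 fixes y = 6 and constraint 16 fixes w = 2. Constraints 1, 8, and 11 give y = v = x = w, so y = w. But 6 ≠ 2 — contradiction.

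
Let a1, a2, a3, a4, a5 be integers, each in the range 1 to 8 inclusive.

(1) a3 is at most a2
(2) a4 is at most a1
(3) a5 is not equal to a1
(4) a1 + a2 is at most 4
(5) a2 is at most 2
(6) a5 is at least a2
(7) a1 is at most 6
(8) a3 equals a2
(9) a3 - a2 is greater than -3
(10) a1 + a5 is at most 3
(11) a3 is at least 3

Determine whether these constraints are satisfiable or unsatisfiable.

Unsatisfiable

From constraint 11: a3 ≥ 3. From constraints 1 and 5: a3 ≤ a2 and a2 ≤ 2, so a3 ≤ 2. But 2 < 3, so no value of a3 works.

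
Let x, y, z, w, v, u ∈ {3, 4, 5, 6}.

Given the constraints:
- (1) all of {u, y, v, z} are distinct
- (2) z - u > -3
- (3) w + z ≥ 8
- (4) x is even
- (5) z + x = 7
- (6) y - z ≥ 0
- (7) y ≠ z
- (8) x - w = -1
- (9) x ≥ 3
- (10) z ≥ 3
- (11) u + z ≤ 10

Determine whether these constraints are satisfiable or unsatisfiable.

The assignment x = 4, y = 6, z = 3, w = 5, v = 5, u = 4 works:
  constraint 2 holds since z - u = -1.
  constraint 3 holds since w + z = 8.
  constraint 5 holds since z + x = 7.
The rest check out directly.

Satisfiable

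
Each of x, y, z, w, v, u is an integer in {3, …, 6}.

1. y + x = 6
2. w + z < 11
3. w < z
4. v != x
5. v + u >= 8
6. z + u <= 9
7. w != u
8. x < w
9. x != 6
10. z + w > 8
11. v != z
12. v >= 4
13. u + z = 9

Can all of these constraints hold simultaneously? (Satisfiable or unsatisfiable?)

One satisfying assignment is x = 3, y = 3, z = 6, w = 4, v = 5, u = 3.
For the less obvious constraints — constraint 1: y + x = 6; constraint 2: w + z = 10 — and the others hold by inspection.

Satisfiable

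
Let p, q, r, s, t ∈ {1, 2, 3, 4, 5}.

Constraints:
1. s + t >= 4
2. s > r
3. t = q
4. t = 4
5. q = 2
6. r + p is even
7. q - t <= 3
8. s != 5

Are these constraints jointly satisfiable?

Constraint 4 fixes t = 4 and constraint 5 fixes q = 2, but constraint 3 requires t = q. Since 4 ≠ 2, contradiction.

Unsatisfiable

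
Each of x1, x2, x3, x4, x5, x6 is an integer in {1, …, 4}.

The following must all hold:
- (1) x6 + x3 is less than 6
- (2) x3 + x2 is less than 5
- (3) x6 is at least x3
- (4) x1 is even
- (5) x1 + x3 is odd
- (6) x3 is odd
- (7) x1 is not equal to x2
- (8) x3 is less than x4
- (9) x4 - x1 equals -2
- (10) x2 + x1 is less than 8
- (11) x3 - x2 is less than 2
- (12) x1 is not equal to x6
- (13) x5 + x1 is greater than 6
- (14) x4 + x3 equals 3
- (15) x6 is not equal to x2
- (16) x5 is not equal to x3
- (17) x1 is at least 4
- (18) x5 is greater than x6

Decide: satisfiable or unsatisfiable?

Try x1 = 4, x2 = 1, x3 = 1, x4 = 2, x5 = 4, x6 = 3.
Check constraint 1: x6 + x3 = 4; constraint 2: x3 + x2 = 2; constraint 9: x4 - x1 = -2. The remaining constraints are straightforward to verify.

Satisfiable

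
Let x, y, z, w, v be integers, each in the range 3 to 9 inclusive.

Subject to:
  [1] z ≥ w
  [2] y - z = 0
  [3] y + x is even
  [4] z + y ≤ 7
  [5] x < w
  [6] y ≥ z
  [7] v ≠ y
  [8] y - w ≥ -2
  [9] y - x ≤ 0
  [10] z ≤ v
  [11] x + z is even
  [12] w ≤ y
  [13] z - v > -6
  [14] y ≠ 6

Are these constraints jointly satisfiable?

Unsatisfiable

Constraints 5, 9, and 12 give w ≤ y, y ≤ x, x < w. Chaining: w ≤ y ≤ x < w, which forces w < w — impossible.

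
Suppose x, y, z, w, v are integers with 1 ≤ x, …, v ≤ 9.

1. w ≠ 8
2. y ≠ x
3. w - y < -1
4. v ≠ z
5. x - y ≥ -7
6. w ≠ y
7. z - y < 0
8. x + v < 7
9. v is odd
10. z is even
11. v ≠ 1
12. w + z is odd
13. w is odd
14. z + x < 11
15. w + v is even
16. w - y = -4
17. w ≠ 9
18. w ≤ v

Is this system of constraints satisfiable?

Take x = 3, y = 7, z = 6, w = 3, v = 3. Then constraint 3: w - y = -4; constraint 5: x - y = -4, and every other listed constraint is also met.

Satisfiable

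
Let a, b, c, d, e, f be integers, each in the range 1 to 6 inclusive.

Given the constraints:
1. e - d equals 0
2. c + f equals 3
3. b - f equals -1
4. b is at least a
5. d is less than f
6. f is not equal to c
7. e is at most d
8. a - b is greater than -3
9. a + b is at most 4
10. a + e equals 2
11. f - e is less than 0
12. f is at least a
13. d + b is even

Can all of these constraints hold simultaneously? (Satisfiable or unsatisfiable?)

Constraints 5, 7, and 11 give f < e, e ≤ d, d < f. Chaining: f < e ≤ d < f, which forces f < f — impossible.

Unsatisfiable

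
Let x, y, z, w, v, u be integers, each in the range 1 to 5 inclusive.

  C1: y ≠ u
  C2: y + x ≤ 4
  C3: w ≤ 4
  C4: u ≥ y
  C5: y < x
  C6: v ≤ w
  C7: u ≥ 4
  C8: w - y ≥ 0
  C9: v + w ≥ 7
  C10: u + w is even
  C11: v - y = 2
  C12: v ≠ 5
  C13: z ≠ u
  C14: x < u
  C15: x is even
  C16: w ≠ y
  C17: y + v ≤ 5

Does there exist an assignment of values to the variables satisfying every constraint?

One satisfying assignment is x = 2, y = 1, z = 5, w = 4, v = 3, u = 4.
For the less obvious constraints — constraint 2: y + x = 3; constraint 8: w - y = 3; constraint 9: v + w = 7 — and the others hold by inspection.

Satisfiable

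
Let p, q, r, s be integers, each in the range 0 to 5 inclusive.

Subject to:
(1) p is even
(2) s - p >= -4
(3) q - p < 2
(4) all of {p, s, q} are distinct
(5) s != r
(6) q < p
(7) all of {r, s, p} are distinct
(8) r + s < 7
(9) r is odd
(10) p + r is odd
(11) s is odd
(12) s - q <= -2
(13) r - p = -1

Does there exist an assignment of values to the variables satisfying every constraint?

Satisfiable

Setting (p, q, r, s) = (4, 3, 3, 1) satisfies everything: constraint 2: s - p = -3; constraint 3: q - p = -1; constraint 8: r + s = 4, and the others follow.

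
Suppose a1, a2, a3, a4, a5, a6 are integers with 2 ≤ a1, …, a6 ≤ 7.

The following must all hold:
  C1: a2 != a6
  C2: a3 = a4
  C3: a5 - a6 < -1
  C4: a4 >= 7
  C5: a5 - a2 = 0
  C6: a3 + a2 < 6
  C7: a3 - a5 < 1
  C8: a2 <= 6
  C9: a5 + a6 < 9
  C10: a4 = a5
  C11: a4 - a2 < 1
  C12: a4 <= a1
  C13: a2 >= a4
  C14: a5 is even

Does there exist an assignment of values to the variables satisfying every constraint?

Unsatisfiable

From constraint 4: a4 ≥ 7. From constraints 8 and 13: a4 ≤ a2 and a2 ≤ 6, so a4 ≤ 6. But 6 < 7, so no value of a4 works.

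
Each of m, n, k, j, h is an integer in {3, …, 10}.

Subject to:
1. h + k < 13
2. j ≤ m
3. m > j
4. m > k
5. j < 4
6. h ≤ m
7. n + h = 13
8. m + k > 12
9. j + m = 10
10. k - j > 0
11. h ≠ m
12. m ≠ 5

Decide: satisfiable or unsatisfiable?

Satisfiable

Take m = 7, n = 8, k = 6, j = 3, h = 5. Then constraint 1: h + k = 11; constraint 7: n + h = 13; constraint 8: m + k = 13, and every other listed constraint is also met.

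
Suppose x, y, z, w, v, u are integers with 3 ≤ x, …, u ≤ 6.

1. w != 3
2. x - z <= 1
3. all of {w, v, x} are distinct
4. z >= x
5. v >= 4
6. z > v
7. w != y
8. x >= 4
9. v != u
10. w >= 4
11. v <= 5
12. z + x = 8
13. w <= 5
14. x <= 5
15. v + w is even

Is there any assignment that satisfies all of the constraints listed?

Constraints 5, 8, 10, 11, 13, and 14 confine each of w, v, x to the 2 values {4, 5}.
Constraint 3 requires all 3 of them to be distinct, but only 2 values are available — impossible by the pigeonhole principle.

Unsatisfiable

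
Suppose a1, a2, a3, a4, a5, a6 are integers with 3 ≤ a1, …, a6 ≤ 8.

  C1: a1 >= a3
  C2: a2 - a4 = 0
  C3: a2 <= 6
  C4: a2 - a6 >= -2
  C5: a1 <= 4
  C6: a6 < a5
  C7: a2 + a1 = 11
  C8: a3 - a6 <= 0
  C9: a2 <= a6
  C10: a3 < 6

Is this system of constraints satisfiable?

Unsatisfiable

From constraint 3: a2 ≤ 6. From constraint 5: a1 ≤ 4. Hence a2 + a1 ≤ 10. But constraint 7 requires a2 + a1 = 11, and 11 > 10. Contradiction.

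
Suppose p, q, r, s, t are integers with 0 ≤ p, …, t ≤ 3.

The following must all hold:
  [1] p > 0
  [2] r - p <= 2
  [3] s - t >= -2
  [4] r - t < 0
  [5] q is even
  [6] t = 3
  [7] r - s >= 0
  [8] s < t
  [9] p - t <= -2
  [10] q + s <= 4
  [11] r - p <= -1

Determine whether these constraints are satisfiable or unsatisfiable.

Unsatisfiable

Constraints 3, 7, 9, and 11 give t − p ≥ 2, p − r ≥ 1, r − s ≥ 0, s − t ≥ -2.
Adding all 4 inequalities: the left sides telescope to 0, and the right sides sum to 2 + 1 + 0 + (-2) = 1. So 0 ≥ 1, which is false.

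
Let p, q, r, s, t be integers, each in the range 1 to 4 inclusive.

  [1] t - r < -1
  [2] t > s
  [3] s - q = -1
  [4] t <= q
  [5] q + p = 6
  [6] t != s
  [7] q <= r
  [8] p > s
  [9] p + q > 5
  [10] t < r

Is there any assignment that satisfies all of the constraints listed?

Try p = 4, q = 2, r = 4, s = 1, t = 2.
Check constraint 1: t - r = -2; constraint 3: s - q = -1; constraint 5: q + p = 6. The remaining constraints are straightforward to verify.

Satisfiable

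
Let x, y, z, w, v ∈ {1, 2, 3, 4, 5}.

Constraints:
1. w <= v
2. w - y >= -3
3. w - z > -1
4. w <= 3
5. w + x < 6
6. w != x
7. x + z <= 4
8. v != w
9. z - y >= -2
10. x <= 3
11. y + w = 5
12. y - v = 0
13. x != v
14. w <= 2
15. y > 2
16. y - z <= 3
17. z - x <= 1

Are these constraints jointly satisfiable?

Satisfiable

The assignment x = 1, y = 3, z = 1, w = 2, v = 3 works:
  constraint 2 holds since w - y = -1.
  constraint 3 holds since w - z = 1.
  constraint 5 holds since w + x = 3.
The rest check out directly.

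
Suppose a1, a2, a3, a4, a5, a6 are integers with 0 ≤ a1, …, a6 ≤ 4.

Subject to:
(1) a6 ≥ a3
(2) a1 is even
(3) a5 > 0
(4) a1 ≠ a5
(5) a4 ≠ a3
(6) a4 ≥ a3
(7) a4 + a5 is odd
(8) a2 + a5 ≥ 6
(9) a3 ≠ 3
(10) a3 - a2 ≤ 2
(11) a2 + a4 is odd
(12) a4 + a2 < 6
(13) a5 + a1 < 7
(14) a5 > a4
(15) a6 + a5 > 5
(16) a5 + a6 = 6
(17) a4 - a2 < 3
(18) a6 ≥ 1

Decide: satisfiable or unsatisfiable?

The assignment a1 = 0, a2 = 2, a3 = 2, a4 = 3, a5 = 4, a6 = 2 works:
  constraint 8 holds since a2 + a5 = 6.
  constraint 10 holds since a3 - a2 = 0.
  constraint 12 holds since a4 + a2 = 5.
The rest check out directly.

Satisfiable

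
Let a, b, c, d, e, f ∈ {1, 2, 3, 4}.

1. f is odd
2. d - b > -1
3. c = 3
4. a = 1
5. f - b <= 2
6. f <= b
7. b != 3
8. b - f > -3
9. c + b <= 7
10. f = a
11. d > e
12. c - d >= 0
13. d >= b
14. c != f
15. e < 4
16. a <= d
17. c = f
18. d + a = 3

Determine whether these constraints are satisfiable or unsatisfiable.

Constraint 3 fixes c = 3 and constraint 4 fixes a = 1. Constraints 10 and 17 give c = f = a, so c = a. But 3 ≠ 1 — contradiction.

Unsatisfiable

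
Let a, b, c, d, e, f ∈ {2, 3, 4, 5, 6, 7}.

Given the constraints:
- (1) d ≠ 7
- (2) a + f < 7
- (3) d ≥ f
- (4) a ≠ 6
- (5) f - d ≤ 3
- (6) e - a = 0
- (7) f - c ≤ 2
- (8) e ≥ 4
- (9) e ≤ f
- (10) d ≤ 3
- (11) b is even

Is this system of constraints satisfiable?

Unsatisfiable

From constraints 8 and 9: f ≥ e and e ≥ 4, so f ≥ 4. From constraints 3 and 10: f ≤ d and d ≤ 3, so f ≤ 3. But 3 < 4, so no value of f works.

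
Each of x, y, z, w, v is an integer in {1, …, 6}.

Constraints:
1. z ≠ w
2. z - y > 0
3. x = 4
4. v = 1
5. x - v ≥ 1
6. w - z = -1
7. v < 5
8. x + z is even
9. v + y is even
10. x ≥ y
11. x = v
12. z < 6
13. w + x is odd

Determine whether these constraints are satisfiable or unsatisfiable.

Constraint 3 fixes x = 4 and constraint 4 fixes v = 1, but constraint 11 requires x = v. Since 4 ≠ 1, contradiction.

Unsatisfiable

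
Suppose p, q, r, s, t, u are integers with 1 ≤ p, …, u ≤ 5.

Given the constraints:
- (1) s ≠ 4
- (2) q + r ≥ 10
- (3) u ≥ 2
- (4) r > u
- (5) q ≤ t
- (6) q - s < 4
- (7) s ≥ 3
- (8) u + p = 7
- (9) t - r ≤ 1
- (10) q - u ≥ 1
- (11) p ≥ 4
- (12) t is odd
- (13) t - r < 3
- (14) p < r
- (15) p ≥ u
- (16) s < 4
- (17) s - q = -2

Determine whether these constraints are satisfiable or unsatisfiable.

Satisfiable

One satisfying assignment is p = 4, q = 5, r = 5, s = 3, t = 5, u = 3.
For the less obvious constraints — constraint 2: q + r = 10; constraint 6: q - s = 2 — and the others hold by inspection.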